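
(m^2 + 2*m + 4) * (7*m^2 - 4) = 7*m^4 + 14*m^3 + 24*m^2 - 8*m - 16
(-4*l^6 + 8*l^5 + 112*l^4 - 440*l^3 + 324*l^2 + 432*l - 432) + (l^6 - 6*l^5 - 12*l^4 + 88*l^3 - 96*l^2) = -3*l^6 + 2*l^5 + 100*l^4 - 352*l^3 + 228*l^2 + 432*l - 432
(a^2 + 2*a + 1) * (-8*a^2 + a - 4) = -8*a^4 - 15*a^3 - 10*a^2 - 7*a - 4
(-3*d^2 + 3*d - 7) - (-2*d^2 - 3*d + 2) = -d^2 + 6*d - 9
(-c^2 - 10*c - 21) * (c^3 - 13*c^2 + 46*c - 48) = -c^5 + 3*c^4 + 63*c^3 - 139*c^2 - 486*c + 1008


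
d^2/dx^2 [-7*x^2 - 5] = -14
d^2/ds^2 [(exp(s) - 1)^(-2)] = (4*exp(s) + 2)*exp(s)/(1 - exp(s))^4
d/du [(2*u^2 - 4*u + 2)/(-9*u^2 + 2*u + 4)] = 4*(-8*u^2 + 13*u - 5)/(81*u^4 - 36*u^3 - 68*u^2 + 16*u + 16)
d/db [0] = 0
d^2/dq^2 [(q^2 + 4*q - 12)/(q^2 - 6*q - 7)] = 10*(2*q^3 - 3*q^2 + 60*q - 127)/(q^6 - 18*q^5 + 87*q^4 + 36*q^3 - 609*q^2 - 882*q - 343)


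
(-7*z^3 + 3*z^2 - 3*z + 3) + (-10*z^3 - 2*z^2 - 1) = -17*z^3 + z^2 - 3*z + 2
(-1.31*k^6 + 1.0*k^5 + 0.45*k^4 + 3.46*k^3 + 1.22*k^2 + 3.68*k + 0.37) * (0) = 0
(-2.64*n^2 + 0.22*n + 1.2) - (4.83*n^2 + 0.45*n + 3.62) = -7.47*n^2 - 0.23*n - 2.42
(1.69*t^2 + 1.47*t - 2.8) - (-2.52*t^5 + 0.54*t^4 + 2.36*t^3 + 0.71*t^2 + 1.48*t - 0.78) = 2.52*t^5 - 0.54*t^4 - 2.36*t^3 + 0.98*t^2 - 0.01*t - 2.02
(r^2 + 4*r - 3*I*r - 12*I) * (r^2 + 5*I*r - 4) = r^4 + 4*r^3 + 2*I*r^3 + 11*r^2 + 8*I*r^2 + 44*r + 12*I*r + 48*I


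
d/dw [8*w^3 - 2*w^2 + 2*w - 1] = 24*w^2 - 4*w + 2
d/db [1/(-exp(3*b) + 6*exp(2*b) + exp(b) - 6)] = (3*exp(2*b) - 12*exp(b) - 1)*exp(b)/(exp(3*b) - 6*exp(2*b) - exp(b) + 6)^2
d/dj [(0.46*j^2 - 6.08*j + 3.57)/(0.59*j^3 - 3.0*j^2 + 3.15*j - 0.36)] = (-0.2714*j^4 + 7.1744*j^3 - 23.1099*j^2 + 21.0888*j - 9.0567)/(0.3481*j^6 - 3.54*j^5 + 12.717*j^4 - 19.3248*j^3 + 12.0825*j^2 - 2.268*j + 0.1296)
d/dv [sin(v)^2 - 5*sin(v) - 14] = (2*sin(v) - 5)*cos(v)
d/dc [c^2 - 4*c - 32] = 2*c - 4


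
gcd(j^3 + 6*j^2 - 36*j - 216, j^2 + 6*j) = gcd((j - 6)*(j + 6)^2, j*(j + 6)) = j + 6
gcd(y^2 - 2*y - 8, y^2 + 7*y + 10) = y + 2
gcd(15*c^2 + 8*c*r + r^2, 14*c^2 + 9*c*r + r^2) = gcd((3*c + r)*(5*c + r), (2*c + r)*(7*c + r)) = 1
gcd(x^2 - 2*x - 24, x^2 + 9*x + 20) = x + 4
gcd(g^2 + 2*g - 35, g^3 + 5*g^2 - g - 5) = 1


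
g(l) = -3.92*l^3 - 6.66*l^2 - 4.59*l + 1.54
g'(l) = -11.76*l^2 - 13.32*l - 4.59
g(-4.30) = 209.80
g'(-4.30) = -164.76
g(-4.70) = 282.98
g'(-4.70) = -201.76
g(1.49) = -33.05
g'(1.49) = -50.55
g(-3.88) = 148.06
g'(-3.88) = -129.95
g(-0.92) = 3.18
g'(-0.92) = -2.29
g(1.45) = -31.07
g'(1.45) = -48.63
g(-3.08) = 67.03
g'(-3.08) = -75.12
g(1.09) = -16.45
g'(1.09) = -33.08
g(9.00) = -3436.91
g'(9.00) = -1077.03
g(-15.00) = 11801.89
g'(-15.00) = -2450.79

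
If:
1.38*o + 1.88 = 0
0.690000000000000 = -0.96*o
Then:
No Solution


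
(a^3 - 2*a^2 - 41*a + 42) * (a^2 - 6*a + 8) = a^5 - 8*a^4 - 21*a^3 + 272*a^2 - 580*a + 336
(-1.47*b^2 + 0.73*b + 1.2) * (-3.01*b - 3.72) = 4.4247*b^3 + 3.2711*b^2 - 6.3276*b - 4.464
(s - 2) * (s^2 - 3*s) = s^3 - 5*s^2 + 6*s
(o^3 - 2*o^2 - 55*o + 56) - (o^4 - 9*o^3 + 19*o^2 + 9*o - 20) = -o^4 + 10*o^3 - 21*o^2 - 64*o + 76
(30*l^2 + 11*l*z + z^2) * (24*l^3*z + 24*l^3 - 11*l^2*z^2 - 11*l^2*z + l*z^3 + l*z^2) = 720*l^5*z + 720*l^5 - 66*l^4*z^2 - 66*l^4*z - 67*l^3*z^3 - 67*l^3*z^2 + l*z^5 + l*z^4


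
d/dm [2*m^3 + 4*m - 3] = 6*m^2 + 4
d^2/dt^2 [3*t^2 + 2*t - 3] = 6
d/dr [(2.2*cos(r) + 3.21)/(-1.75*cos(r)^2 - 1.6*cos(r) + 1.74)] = (3.85*sin(r)^2 - 11.235*cos(r) - 12.814)*sin(r)/(1.75*cos(r)^2 + 1.6*cos(r) - 1.74)^2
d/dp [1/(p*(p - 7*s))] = (p*(-p + 7*s) - (p - 7*s)^2)/(p^2*(p - 7*s)^3)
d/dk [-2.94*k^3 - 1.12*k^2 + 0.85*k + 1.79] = -8.82*k^2 - 2.24*k + 0.85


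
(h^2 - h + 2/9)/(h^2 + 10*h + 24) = (h^2 - h + 2/9)/(h^2 + 10*h + 24)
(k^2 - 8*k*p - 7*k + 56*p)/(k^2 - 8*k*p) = (k - 7)/k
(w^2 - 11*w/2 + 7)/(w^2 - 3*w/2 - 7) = (w - 2)/(w + 2)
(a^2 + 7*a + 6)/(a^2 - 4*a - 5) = (a + 6)/(a - 5)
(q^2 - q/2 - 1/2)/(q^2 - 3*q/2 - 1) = (q - 1)/(q - 2)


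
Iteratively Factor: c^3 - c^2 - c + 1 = (c + 1)*(c^2 - 2*c + 1) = (c - 1)*(c + 1)*(c - 1)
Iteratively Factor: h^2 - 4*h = (h)*(h - 4)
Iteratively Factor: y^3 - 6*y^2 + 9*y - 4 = (y - 1)*(y^2 - 5*y + 4) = (y - 1)^2*(y - 4)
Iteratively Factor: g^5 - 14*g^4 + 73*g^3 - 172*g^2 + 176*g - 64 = (g - 4)*(g^4 - 10*g^3 + 33*g^2 - 40*g + 16) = (g - 4)^2*(g^3 - 6*g^2 + 9*g - 4) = (g - 4)^2*(g - 1)*(g^2 - 5*g + 4) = (g - 4)^2*(g - 1)^2*(g - 4)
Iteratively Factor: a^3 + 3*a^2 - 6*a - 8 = (a - 2)*(a^2 + 5*a + 4) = (a - 2)*(a + 1)*(a + 4)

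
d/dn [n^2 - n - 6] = 2*n - 1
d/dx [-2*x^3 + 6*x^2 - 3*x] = -6*x^2 + 12*x - 3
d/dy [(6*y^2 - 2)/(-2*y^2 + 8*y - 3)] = 4*(12*y^2 - 11*y + 4)/(4*y^4 - 32*y^3 + 76*y^2 - 48*y + 9)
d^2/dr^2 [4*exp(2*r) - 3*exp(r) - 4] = (16*exp(r) - 3)*exp(r)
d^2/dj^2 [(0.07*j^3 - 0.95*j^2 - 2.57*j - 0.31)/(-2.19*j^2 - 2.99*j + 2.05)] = (-4.44089209850063e-16*j^5 + 10.33042*j^3 + 37.085286*j^2 + 79.642506*j + 47.816732)/(10.503459*j^6 + 43.021017*j^5 + 29.240442*j^4 - 53.810731*j^3 - 27.37119*j^2 + 37.696425*j - 8.615125)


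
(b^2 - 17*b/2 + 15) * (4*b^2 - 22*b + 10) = 4*b^4 - 56*b^3 + 257*b^2 - 415*b + 150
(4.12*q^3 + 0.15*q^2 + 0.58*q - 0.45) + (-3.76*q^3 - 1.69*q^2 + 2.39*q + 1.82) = 0.36*q^3 - 1.54*q^2 + 2.97*q + 1.37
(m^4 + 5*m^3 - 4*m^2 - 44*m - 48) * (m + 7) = m^5 + 12*m^4 + 31*m^3 - 72*m^2 - 356*m - 336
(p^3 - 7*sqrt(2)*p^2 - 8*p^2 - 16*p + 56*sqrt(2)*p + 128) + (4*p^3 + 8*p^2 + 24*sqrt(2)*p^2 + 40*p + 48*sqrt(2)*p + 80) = 5*p^3 + 17*sqrt(2)*p^2 + 24*p + 104*sqrt(2)*p + 208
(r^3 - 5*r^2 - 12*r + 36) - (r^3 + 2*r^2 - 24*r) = -7*r^2 + 12*r + 36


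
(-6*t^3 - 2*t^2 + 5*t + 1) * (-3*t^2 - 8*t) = 18*t^5 + 54*t^4 + t^3 - 43*t^2 - 8*t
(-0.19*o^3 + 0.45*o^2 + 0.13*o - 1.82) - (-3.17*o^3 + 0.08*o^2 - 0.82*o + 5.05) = 2.98*o^3 + 0.37*o^2 + 0.95*o - 6.87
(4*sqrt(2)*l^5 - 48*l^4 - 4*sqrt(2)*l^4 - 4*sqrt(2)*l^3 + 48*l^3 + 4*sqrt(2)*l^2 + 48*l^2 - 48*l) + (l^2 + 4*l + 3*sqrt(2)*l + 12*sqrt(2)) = 4*sqrt(2)*l^5 - 48*l^4 - 4*sqrt(2)*l^4 - 4*sqrt(2)*l^3 + 48*l^3 + 4*sqrt(2)*l^2 + 49*l^2 - 44*l + 3*sqrt(2)*l + 12*sqrt(2)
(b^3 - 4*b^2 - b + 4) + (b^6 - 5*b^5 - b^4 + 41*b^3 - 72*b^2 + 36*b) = b^6 - 5*b^5 - b^4 + 42*b^3 - 76*b^2 + 35*b + 4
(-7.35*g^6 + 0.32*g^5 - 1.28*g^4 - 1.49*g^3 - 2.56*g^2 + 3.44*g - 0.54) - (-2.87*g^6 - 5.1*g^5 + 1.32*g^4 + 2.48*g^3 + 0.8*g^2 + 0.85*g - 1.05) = -4.48*g^6 + 5.42*g^5 - 2.6*g^4 - 3.97*g^3 - 3.36*g^2 + 2.59*g + 0.51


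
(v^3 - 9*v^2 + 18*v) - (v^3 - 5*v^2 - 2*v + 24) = -4*v^2 + 20*v - 24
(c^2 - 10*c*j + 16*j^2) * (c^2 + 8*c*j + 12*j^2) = c^4 - 2*c^3*j - 52*c^2*j^2 + 8*c*j^3 + 192*j^4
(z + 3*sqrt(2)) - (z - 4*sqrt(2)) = 7*sqrt(2)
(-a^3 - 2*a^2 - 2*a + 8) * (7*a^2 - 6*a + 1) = -7*a^5 - 8*a^4 - 3*a^3 + 66*a^2 - 50*a + 8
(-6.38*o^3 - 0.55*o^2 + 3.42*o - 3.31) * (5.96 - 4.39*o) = 28.0082*o^4 - 35.6103*o^3 - 18.2918*o^2 + 34.9141*o - 19.7276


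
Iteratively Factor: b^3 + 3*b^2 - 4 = (b + 2)*(b^2 + b - 2) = (b + 2)^2*(b - 1)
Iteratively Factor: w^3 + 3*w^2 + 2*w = (w)*(w^2 + 3*w + 2) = w*(w + 2)*(w + 1)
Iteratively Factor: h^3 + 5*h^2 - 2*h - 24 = (h + 3)*(h^2 + 2*h - 8) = (h - 2)*(h + 3)*(h + 4)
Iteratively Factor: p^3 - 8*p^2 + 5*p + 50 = (p - 5)*(p^2 - 3*p - 10) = (p - 5)^2*(p + 2)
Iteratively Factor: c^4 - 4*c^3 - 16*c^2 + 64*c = (c + 4)*(c^3 - 8*c^2 + 16*c) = (c - 4)*(c + 4)*(c^2 - 4*c) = (c - 4)^2*(c + 4)*(c)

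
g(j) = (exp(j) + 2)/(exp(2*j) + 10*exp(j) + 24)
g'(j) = (exp(j) + 2)*(-2*exp(2*j) - 10*exp(j))/(exp(2*j) + 10*exp(j) + 24)^2 + exp(j)/(exp(2*j) + 10*exp(j) + 24) = (-2*(exp(j) + 2)*(exp(j) + 5) + exp(2*j) + 10*exp(j) + 24)*exp(j)/(exp(2*j) + 10*exp(j) + 24)^2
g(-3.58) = 0.08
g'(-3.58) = 0.00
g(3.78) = 0.02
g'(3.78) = -0.02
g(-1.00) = 0.09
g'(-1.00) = 0.00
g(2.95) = 0.04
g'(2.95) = -0.02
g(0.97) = 0.08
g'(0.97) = -0.01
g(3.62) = 0.02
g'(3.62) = -0.02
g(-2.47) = 0.08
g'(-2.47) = 0.00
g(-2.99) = 0.08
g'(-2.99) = 0.00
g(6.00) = 0.00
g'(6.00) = 0.00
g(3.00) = 0.04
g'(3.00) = -0.02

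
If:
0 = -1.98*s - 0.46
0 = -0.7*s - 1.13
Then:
No Solution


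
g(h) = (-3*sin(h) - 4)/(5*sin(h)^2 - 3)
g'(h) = -10*(-3*sin(h) - 4)*sin(h)*cos(h)/(5*sin(h)^2 - 3)^2 - 3*cos(h)/(5*sin(h)^2 - 3) = (15*sin(h)^2 + 40*sin(h) + 9)*cos(h)/(5*sin(h)^2 - 3)^2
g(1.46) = -3.60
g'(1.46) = 1.87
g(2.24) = -83.86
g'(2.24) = -5361.38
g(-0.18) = 1.22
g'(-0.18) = 0.28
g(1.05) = -8.66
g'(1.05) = 47.10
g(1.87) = -4.39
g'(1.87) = -7.33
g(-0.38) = 1.25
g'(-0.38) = -0.66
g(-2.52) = 1.73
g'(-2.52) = 4.40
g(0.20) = 1.64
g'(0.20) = 2.19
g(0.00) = 1.33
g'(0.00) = 1.00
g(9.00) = 2.43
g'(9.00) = -5.52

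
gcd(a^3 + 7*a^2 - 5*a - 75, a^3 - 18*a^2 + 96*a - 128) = 1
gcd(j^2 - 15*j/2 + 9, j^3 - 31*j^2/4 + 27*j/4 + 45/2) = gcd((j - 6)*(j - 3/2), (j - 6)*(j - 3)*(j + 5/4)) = j - 6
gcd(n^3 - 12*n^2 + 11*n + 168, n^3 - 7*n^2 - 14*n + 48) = n^2 - 5*n - 24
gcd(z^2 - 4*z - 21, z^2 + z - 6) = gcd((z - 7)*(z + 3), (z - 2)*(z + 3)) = z + 3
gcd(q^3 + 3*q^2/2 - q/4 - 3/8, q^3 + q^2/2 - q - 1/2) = q + 1/2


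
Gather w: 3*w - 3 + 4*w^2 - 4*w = 4*w^2 - w - 3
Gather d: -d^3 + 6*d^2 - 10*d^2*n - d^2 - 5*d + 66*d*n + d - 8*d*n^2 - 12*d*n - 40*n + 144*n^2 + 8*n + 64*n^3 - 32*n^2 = -d^3 + d^2*(5 - 10*n) + d*(-8*n^2 + 54*n - 4) + 64*n^3 + 112*n^2 - 32*n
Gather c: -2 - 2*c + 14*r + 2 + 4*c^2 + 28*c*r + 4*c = 4*c^2 + c*(28*r + 2) + 14*r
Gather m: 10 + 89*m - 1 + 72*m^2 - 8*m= 72*m^2 + 81*m + 9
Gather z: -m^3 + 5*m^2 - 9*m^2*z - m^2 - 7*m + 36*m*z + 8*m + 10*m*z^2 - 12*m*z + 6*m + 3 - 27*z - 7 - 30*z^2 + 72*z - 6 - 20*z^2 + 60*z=-m^3 + 4*m^2 + 7*m + z^2*(10*m - 50) + z*(-9*m^2 + 24*m + 105) - 10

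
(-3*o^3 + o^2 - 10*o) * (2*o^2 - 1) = -6*o^5 + 2*o^4 - 17*o^3 - o^2 + 10*o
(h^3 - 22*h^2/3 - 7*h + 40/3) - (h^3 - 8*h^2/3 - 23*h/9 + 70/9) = -14*h^2/3 - 40*h/9 + 50/9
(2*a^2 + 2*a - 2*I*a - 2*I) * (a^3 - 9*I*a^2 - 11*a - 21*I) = 2*a^5 + 2*a^4 - 20*I*a^4 - 40*a^3 - 20*I*a^3 - 40*a^2 - 20*I*a^2 - 42*a - 20*I*a - 42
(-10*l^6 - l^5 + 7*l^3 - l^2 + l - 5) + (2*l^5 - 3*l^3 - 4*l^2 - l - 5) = -10*l^6 + l^5 + 4*l^3 - 5*l^2 - 10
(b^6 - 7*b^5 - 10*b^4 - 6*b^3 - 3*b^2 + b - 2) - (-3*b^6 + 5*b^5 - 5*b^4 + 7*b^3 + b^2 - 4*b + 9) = 4*b^6 - 12*b^5 - 5*b^4 - 13*b^3 - 4*b^2 + 5*b - 11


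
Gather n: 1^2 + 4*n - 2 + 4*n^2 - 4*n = 4*n^2 - 1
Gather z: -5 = -5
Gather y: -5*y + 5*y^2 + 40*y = 5*y^2 + 35*y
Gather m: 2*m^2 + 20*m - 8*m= 2*m^2 + 12*m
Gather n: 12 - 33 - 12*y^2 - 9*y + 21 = -12*y^2 - 9*y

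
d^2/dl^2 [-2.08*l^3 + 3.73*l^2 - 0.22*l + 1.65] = 7.46 - 12.48*l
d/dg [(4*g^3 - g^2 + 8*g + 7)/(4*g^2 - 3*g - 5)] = (16*g^4 - 24*g^3 - 89*g^2 - 46*g - 19)/(16*g^4 - 24*g^3 - 31*g^2 + 30*g + 25)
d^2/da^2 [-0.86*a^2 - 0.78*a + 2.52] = -1.72000000000000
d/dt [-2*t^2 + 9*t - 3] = 9 - 4*t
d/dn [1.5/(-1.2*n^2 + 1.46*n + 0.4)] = (3.6*n - 2.19)/(-1.2*n^2 + 1.46*n + 0.4)^2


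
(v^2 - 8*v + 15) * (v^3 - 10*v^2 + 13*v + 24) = v^5 - 18*v^4 + 108*v^3 - 230*v^2 + 3*v + 360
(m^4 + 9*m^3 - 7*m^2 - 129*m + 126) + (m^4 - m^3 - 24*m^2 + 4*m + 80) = 2*m^4 + 8*m^3 - 31*m^2 - 125*m + 206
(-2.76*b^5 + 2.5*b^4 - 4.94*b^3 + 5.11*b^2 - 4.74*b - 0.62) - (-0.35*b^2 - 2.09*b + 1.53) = -2.76*b^5 + 2.5*b^4 - 4.94*b^3 + 5.46*b^2 - 2.65*b - 2.15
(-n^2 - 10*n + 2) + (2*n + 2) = -n^2 - 8*n + 4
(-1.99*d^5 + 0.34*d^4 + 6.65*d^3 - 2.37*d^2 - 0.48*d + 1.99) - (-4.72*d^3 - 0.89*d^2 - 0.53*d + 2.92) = -1.99*d^5 + 0.34*d^4 + 11.37*d^3 - 1.48*d^2 + 0.05*d - 0.93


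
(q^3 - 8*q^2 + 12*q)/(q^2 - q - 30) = q*(q - 2)/(q + 5)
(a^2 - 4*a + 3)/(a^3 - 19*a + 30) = (a - 1)/(a^2 + 3*a - 10)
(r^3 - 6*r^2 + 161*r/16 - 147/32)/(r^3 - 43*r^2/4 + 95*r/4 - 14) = (8*r^2 - 34*r + 21)/(8*(r^2 - 9*r + 8))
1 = 1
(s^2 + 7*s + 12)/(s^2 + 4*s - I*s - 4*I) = (s + 3)/(s - I)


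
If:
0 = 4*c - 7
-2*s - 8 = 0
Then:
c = 7/4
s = -4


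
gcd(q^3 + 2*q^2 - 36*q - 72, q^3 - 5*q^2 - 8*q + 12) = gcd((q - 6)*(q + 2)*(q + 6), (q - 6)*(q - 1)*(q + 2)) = q^2 - 4*q - 12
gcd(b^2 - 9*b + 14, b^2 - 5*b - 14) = b - 7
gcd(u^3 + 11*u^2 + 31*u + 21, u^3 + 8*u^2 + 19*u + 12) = u^2 + 4*u + 3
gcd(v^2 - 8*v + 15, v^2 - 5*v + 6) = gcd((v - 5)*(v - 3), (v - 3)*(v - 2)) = v - 3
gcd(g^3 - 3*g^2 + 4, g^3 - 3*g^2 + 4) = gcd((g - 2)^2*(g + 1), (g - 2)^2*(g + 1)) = g^3 - 3*g^2 + 4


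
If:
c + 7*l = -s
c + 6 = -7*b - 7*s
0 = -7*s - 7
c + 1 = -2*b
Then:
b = 2/5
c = -9/5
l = 2/5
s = -1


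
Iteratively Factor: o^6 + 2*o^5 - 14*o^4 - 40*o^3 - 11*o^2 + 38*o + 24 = (o - 4)*(o^5 + 6*o^4 + 10*o^3 - 11*o - 6) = (o - 4)*(o + 1)*(o^4 + 5*o^3 + 5*o^2 - 5*o - 6) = (o - 4)*(o + 1)^2*(o^3 + 4*o^2 + o - 6) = (o - 4)*(o - 1)*(o + 1)^2*(o^2 + 5*o + 6) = (o - 4)*(o - 1)*(o + 1)^2*(o + 2)*(o + 3)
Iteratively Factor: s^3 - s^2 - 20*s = (s + 4)*(s^2 - 5*s) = (s - 5)*(s + 4)*(s)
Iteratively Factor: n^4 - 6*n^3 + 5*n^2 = (n)*(n^3 - 6*n^2 + 5*n) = n*(n - 5)*(n^2 - n) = n^2*(n - 5)*(n - 1)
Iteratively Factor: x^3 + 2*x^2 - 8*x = (x - 2)*(x^2 + 4*x) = (x - 2)*(x + 4)*(x)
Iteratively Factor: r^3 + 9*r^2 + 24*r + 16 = (r + 4)*(r^2 + 5*r + 4) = (r + 4)^2*(r + 1)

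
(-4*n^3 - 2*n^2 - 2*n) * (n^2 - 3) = -4*n^5 - 2*n^4 + 10*n^3 + 6*n^2 + 6*n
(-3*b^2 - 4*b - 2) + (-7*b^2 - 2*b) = -10*b^2 - 6*b - 2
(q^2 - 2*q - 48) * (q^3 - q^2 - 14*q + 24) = q^5 - 3*q^4 - 60*q^3 + 100*q^2 + 624*q - 1152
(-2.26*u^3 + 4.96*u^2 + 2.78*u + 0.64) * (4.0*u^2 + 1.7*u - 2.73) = -9.04*u^5 + 15.998*u^4 + 25.7218*u^3 - 6.2548*u^2 - 6.5014*u - 1.7472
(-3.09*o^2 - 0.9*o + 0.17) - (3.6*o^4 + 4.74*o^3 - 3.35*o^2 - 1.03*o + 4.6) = -3.6*o^4 - 4.74*o^3 + 0.26*o^2 + 0.13*o - 4.43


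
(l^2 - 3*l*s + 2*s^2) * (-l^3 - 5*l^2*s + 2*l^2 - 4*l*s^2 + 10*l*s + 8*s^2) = -l^5 - 2*l^4*s + 2*l^4 + 9*l^3*s^2 + 4*l^3*s + 2*l^2*s^3 - 18*l^2*s^2 - 8*l*s^4 - 4*l*s^3 + 16*s^4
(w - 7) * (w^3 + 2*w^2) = w^4 - 5*w^3 - 14*w^2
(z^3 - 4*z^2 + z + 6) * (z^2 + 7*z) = z^5 + 3*z^4 - 27*z^3 + 13*z^2 + 42*z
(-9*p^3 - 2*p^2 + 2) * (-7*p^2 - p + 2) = 63*p^5 + 23*p^4 - 16*p^3 - 18*p^2 - 2*p + 4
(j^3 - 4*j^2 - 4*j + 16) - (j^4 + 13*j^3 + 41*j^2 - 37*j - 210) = -j^4 - 12*j^3 - 45*j^2 + 33*j + 226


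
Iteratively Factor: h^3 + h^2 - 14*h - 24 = (h - 4)*(h^2 + 5*h + 6) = (h - 4)*(h + 3)*(h + 2)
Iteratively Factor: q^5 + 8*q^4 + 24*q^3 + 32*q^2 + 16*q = (q + 2)*(q^4 + 6*q^3 + 12*q^2 + 8*q) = q*(q + 2)*(q^3 + 6*q^2 + 12*q + 8) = q*(q + 2)^2*(q^2 + 4*q + 4) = q*(q + 2)^3*(q + 2)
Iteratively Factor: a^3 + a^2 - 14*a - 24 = (a - 4)*(a^2 + 5*a + 6) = (a - 4)*(a + 2)*(a + 3)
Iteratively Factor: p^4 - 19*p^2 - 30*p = (p)*(p^3 - 19*p - 30) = p*(p + 2)*(p^2 - 2*p - 15) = p*(p - 5)*(p + 2)*(p + 3)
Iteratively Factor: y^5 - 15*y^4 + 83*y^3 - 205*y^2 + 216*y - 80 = (y - 5)*(y^4 - 10*y^3 + 33*y^2 - 40*y + 16) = (y - 5)*(y - 4)*(y^3 - 6*y^2 + 9*y - 4) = (y - 5)*(y - 4)*(y - 1)*(y^2 - 5*y + 4) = (y - 5)*(y - 4)*(y - 1)^2*(y - 4)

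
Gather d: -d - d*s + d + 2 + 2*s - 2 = -d*s + 2*s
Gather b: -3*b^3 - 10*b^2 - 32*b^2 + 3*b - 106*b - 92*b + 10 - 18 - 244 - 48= -3*b^3 - 42*b^2 - 195*b - 300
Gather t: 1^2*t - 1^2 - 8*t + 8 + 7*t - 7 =0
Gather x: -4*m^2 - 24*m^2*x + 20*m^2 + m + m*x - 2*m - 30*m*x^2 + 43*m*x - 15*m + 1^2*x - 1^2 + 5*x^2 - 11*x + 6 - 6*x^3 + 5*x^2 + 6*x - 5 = 16*m^2 - 16*m - 6*x^3 + x^2*(10 - 30*m) + x*(-24*m^2 + 44*m - 4)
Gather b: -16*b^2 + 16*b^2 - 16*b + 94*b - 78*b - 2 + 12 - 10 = 0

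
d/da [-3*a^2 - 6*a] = -6*a - 6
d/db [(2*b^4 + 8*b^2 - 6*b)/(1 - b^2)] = 2*(-2*b^5 + 4*b^3 - 3*b^2 + 8*b - 3)/(b^4 - 2*b^2 + 1)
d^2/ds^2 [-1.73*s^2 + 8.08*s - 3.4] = -3.46000000000000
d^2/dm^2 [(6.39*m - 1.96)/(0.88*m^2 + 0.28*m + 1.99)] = ((1.76*m + 0.28)*(3.52*m + 0.56)*(6.39*m - 1.96) - (33.7392*m + 0.1288)*(0.88*m^2 + 0.28*m + 1.99))/(0.88*m^2 + 0.28*m + 1.99)^3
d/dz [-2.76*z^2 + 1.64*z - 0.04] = 1.64 - 5.52*z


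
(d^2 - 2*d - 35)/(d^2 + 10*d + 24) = (d^2 - 2*d - 35)/(d^2 + 10*d + 24)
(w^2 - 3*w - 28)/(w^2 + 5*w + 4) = (w - 7)/(w + 1)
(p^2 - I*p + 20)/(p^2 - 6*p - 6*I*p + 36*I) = (p^2 - I*p + 20)/(p^2 - 6*p - 6*I*p + 36*I)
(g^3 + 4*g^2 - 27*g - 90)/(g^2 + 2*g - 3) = (g^2 + g - 30)/(g - 1)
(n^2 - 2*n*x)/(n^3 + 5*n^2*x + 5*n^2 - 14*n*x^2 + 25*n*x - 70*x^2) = n/(n^2 + 7*n*x + 5*n + 35*x)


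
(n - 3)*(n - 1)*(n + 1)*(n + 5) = n^4 + 2*n^3 - 16*n^2 - 2*n + 15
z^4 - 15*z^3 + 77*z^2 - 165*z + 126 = (z - 7)*(z - 3)^2*(z - 2)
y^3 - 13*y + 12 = (y - 3)*(y - 1)*(y + 4)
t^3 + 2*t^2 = t^2*(t + 2)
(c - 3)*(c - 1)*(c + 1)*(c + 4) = c^4 + c^3 - 13*c^2 - c + 12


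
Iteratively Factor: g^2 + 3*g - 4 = (g + 4)*(g - 1)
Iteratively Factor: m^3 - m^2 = (m)*(m^2 - m) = m*(m - 1)*(m)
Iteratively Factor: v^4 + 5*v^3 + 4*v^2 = (v + 4)*(v^3 + v^2) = v*(v + 4)*(v^2 + v) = v^2*(v + 4)*(v + 1)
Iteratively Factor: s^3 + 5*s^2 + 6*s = (s + 2)*(s^2 + 3*s) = (s + 2)*(s + 3)*(s)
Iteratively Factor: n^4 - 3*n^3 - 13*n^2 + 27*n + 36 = (n + 1)*(n^3 - 4*n^2 - 9*n + 36) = (n + 1)*(n + 3)*(n^2 - 7*n + 12) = (n - 4)*(n + 1)*(n + 3)*(n - 3)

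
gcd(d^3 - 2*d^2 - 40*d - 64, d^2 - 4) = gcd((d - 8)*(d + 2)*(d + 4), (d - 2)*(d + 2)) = d + 2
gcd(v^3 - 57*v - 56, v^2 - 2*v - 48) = v - 8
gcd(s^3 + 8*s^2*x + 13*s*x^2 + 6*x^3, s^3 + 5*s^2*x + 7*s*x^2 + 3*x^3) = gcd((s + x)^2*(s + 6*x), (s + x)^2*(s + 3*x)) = s^2 + 2*s*x + x^2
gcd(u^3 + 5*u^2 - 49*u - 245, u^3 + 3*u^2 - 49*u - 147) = u^2 - 49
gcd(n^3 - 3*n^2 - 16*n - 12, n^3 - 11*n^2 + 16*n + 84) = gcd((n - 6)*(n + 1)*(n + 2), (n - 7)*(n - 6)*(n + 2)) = n^2 - 4*n - 12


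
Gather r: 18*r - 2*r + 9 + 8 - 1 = 16*r + 16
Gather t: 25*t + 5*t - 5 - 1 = 30*t - 6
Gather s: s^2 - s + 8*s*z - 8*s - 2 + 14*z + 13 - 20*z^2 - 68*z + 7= s^2 + s*(8*z - 9) - 20*z^2 - 54*z + 18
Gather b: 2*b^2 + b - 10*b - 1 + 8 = 2*b^2 - 9*b + 7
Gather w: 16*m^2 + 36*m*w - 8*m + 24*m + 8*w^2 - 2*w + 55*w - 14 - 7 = 16*m^2 + 16*m + 8*w^2 + w*(36*m + 53) - 21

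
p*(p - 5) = p^2 - 5*p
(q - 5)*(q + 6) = q^2 + q - 30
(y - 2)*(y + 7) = y^2 + 5*y - 14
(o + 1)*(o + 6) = o^2 + 7*o + 6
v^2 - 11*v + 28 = (v - 7)*(v - 4)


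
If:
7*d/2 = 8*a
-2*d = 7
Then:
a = -49/32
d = -7/2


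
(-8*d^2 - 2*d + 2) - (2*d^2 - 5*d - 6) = -10*d^2 + 3*d + 8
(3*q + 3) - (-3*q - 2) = 6*q + 5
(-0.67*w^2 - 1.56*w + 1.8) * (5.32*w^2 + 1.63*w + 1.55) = -3.5644*w^4 - 9.3913*w^3 + 5.9947*w^2 + 0.516*w + 2.79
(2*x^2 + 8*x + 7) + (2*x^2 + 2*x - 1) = 4*x^2 + 10*x + 6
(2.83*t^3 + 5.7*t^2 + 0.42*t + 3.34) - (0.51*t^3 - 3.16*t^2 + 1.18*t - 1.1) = 2.32*t^3 + 8.86*t^2 - 0.76*t + 4.44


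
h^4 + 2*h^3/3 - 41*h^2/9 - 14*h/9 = h*(h - 2)*(h + 1/3)*(h + 7/3)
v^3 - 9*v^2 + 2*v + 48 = (v - 8)*(v - 3)*(v + 2)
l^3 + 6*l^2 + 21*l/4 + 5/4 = (l + 1/2)^2*(l + 5)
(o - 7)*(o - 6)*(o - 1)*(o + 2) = o^4 - 12*o^3 + 27*o^2 + 68*o - 84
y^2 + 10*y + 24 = (y + 4)*(y + 6)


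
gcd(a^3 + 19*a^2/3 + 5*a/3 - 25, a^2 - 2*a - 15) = a + 3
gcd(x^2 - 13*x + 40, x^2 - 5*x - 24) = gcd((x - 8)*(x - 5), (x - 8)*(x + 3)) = x - 8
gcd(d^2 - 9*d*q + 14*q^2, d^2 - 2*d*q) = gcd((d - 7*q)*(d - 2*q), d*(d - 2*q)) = -d + 2*q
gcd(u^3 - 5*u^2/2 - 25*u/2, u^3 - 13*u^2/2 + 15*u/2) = u^2 - 5*u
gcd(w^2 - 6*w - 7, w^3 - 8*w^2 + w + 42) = w - 7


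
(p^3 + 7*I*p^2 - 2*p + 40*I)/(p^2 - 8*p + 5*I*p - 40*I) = (p^2 + 2*I*p + 8)/(p - 8)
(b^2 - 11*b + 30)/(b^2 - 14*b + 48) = (b - 5)/(b - 8)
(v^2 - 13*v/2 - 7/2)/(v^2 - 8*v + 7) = (v + 1/2)/(v - 1)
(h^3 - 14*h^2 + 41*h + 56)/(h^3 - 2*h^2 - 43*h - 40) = (h - 7)/(h + 5)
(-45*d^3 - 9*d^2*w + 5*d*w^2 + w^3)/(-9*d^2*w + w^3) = (5*d + w)/w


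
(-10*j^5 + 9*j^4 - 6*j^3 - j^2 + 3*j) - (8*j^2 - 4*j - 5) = -10*j^5 + 9*j^4 - 6*j^3 - 9*j^2 + 7*j + 5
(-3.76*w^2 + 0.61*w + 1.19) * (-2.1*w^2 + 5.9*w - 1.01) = 7.896*w^4 - 23.465*w^3 + 4.8976*w^2 + 6.4049*w - 1.2019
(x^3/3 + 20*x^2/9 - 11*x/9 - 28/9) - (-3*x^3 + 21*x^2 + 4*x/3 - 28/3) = 10*x^3/3 - 169*x^2/9 - 23*x/9 + 56/9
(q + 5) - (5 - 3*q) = 4*q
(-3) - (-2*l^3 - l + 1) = 2*l^3 + l - 4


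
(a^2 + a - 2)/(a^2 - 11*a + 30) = (a^2 + a - 2)/(a^2 - 11*a + 30)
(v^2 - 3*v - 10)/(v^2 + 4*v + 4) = (v - 5)/(v + 2)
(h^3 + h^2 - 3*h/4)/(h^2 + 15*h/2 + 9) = h*(2*h - 1)/(2*(h + 6))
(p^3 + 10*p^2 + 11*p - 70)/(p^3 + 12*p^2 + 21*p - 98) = (p + 5)/(p + 7)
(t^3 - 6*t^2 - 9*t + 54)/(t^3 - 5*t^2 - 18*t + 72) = (t + 3)/(t + 4)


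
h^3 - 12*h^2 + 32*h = h*(h - 8)*(h - 4)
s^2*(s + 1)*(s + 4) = s^4 + 5*s^3 + 4*s^2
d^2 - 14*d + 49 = (d - 7)^2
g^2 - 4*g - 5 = (g - 5)*(g + 1)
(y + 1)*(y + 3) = y^2 + 4*y + 3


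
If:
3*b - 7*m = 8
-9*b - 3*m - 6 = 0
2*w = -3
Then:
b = -1/4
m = -5/4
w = -3/2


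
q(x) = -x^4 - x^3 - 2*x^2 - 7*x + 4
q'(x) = -4*x^3 - 3*x^2 - 4*x - 7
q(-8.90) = -5661.38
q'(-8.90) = 2610.85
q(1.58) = -22.23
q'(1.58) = -36.59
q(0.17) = 2.75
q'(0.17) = -7.79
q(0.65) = -1.85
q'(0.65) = -11.97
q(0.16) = 2.82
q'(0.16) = -7.73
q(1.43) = -17.21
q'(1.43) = -30.55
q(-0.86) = 8.63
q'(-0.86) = -3.23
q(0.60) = -1.27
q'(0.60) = -11.34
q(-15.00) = -47591.00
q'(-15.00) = 12878.00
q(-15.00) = -47591.00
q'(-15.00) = 12878.00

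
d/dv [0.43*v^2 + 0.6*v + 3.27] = 0.86*v + 0.6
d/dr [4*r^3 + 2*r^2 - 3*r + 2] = 12*r^2 + 4*r - 3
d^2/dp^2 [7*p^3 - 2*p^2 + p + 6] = 42*p - 4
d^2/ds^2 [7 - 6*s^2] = -12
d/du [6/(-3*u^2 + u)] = 6*(6*u - 1)/(u^2*(3*u - 1)^2)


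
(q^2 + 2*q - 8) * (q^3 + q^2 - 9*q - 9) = q^5 + 3*q^4 - 15*q^3 - 35*q^2 + 54*q + 72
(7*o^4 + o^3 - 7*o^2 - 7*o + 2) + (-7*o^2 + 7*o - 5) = 7*o^4 + o^3 - 14*o^2 - 3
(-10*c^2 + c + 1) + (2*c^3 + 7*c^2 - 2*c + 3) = 2*c^3 - 3*c^2 - c + 4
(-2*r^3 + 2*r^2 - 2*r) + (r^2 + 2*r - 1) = -2*r^3 + 3*r^2 - 1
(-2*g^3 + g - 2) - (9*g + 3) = -2*g^3 - 8*g - 5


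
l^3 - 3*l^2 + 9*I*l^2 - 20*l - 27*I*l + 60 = (l - 3)*(l + 4*I)*(l + 5*I)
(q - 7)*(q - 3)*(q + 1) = q^3 - 9*q^2 + 11*q + 21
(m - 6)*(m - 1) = m^2 - 7*m + 6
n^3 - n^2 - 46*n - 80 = (n - 8)*(n + 2)*(n + 5)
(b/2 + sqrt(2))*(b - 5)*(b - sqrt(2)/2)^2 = b^4/2 - 5*b^3/2 + sqrt(2)*b^3/2 - 5*sqrt(2)*b^2/2 - 7*b^2/4 + sqrt(2)*b/2 + 35*b/4 - 5*sqrt(2)/2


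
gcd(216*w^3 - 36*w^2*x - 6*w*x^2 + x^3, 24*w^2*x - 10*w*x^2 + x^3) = -6*w + x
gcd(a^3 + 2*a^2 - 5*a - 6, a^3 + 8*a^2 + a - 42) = a^2 + a - 6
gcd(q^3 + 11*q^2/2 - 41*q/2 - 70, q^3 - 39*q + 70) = q + 7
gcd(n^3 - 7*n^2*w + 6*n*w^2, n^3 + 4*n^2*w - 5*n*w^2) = -n^2 + n*w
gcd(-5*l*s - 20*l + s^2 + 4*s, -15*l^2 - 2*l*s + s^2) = -5*l + s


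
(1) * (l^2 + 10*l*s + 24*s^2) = l^2 + 10*l*s + 24*s^2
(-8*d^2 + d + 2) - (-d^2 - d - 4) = -7*d^2 + 2*d + 6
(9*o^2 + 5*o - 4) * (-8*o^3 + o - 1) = -72*o^5 - 40*o^4 + 41*o^3 - 4*o^2 - 9*o + 4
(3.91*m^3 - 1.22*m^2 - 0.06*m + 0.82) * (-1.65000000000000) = -6.4515*m^3 + 2.013*m^2 + 0.099*m - 1.353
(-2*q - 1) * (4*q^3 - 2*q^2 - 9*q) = -8*q^4 + 20*q^2 + 9*q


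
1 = 1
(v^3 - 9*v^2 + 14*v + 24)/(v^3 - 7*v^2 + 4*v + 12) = (v - 4)/(v - 2)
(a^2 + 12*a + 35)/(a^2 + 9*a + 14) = (a + 5)/(a + 2)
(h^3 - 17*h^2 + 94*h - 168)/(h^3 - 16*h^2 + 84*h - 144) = (h - 7)/(h - 6)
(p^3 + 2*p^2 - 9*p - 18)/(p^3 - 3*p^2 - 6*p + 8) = (p^2 - 9)/(p^2 - 5*p + 4)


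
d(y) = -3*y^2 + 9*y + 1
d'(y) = 9 - 6*y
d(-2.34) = -36.49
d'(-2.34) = 23.04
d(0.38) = 3.99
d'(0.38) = 6.72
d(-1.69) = -22.78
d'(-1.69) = 19.14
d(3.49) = -4.13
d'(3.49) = -11.94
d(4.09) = -12.37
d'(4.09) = -15.54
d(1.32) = 7.65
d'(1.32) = 1.08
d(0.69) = 5.78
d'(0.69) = 4.86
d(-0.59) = -5.35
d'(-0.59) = 12.54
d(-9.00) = -323.00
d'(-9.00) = 63.00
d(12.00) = -323.00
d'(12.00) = -63.00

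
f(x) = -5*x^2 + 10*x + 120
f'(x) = 10 - 10*x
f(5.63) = 17.82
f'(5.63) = -46.30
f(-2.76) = 54.31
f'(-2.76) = 37.60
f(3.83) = 84.96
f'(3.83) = -28.30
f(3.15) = 101.89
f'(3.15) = -21.50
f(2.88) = 107.33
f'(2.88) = -18.80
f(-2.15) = 75.39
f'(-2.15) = 31.50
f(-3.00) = 45.00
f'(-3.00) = 40.00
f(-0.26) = 117.06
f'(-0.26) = 12.60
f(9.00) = -195.00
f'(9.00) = -80.00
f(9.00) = -195.00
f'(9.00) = -80.00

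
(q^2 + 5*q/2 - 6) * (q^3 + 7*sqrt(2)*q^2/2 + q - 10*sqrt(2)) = q^5 + 5*q^4/2 + 7*sqrt(2)*q^4/2 - 5*q^3 + 35*sqrt(2)*q^3/4 - 31*sqrt(2)*q^2 + 5*q^2/2 - 25*sqrt(2)*q - 6*q + 60*sqrt(2)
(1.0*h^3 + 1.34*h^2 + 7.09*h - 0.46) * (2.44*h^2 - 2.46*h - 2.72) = 2.44*h^5 + 0.8096*h^4 + 11.2832*h^3 - 22.2086*h^2 - 18.1532*h + 1.2512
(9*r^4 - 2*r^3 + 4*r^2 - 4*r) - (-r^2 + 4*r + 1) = 9*r^4 - 2*r^3 + 5*r^2 - 8*r - 1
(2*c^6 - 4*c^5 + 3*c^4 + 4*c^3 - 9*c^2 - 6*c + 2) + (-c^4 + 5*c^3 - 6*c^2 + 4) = 2*c^6 - 4*c^5 + 2*c^4 + 9*c^3 - 15*c^2 - 6*c + 6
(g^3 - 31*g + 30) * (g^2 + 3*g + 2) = g^5 + 3*g^4 - 29*g^3 - 63*g^2 + 28*g + 60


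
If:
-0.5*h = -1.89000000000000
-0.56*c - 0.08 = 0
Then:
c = -0.14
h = 3.78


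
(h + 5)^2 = h^2 + 10*h + 25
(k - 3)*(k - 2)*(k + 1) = k^3 - 4*k^2 + k + 6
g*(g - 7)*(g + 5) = g^3 - 2*g^2 - 35*g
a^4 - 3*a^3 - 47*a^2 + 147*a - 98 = (a - 7)*(a - 2)*(a - 1)*(a + 7)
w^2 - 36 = (w - 6)*(w + 6)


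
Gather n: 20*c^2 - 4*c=20*c^2 - 4*c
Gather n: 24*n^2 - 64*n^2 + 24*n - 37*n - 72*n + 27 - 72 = -40*n^2 - 85*n - 45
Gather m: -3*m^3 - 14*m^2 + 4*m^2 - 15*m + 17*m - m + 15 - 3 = -3*m^3 - 10*m^2 + m + 12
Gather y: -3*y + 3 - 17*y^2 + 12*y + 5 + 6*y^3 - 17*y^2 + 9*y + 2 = 6*y^3 - 34*y^2 + 18*y + 10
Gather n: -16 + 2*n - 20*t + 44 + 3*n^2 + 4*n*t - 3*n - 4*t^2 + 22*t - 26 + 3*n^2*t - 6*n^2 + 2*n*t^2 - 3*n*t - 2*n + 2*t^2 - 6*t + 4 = n^2*(3*t - 3) + n*(2*t^2 + t - 3) - 2*t^2 - 4*t + 6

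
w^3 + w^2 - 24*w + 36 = (w - 3)*(w - 2)*(w + 6)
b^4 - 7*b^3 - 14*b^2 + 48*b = b*(b - 8)*(b - 2)*(b + 3)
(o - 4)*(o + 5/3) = o^2 - 7*o/3 - 20/3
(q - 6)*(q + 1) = q^2 - 5*q - 6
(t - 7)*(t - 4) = t^2 - 11*t + 28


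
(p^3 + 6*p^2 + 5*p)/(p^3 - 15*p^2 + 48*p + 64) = p*(p + 5)/(p^2 - 16*p + 64)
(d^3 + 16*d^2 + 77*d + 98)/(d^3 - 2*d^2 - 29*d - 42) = (d^2 + 14*d + 49)/(d^2 - 4*d - 21)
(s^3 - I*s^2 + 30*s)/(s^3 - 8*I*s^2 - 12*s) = (s + 5*I)/(s - 2*I)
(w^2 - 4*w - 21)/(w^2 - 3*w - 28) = (w + 3)/(w + 4)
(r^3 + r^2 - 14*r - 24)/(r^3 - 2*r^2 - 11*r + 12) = (r + 2)/(r - 1)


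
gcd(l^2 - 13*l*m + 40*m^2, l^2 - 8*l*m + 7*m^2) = 1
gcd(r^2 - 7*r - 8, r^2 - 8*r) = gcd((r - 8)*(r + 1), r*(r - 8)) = r - 8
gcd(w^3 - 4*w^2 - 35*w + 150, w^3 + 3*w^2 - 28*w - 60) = w^2 + w - 30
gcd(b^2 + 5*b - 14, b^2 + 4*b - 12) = b - 2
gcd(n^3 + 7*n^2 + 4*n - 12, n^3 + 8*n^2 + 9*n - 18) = n^2 + 5*n - 6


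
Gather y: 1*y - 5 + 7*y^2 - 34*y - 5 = 7*y^2 - 33*y - 10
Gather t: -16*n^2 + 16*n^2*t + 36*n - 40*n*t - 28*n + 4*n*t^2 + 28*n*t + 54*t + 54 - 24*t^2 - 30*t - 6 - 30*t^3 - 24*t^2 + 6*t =-16*n^2 + 8*n - 30*t^3 + t^2*(4*n - 48) + t*(16*n^2 - 12*n + 30) + 48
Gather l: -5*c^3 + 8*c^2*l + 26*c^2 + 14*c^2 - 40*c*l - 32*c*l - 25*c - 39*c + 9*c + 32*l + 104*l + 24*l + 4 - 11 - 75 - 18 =-5*c^3 + 40*c^2 - 55*c + l*(8*c^2 - 72*c + 160) - 100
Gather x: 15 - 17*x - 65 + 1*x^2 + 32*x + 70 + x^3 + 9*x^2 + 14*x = x^3 + 10*x^2 + 29*x + 20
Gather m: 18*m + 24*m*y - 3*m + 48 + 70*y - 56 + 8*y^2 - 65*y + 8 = m*(24*y + 15) + 8*y^2 + 5*y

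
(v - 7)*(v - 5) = v^2 - 12*v + 35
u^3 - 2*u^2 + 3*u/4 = u*(u - 3/2)*(u - 1/2)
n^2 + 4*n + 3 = (n + 1)*(n + 3)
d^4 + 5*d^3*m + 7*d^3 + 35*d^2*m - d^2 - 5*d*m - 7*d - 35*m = (d - 1)*(d + 1)*(d + 7)*(d + 5*m)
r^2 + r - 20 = (r - 4)*(r + 5)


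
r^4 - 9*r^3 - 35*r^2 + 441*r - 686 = (r - 7)^2*(r - 2)*(r + 7)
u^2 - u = u*(u - 1)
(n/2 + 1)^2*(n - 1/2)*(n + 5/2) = n^4/4 + 3*n^3/2 + 43*n^2/16 + 3*n/4 - 5/4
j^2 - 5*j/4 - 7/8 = (j - 7/4)*(j + 1/2)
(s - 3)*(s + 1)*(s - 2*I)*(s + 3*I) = s^4 - 2*s^3 + I*s^3 + 3*s^2 - 2*I*s^2 - 12*s - 3*I*s - 18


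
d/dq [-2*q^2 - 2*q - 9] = -4*q - 2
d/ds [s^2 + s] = 2*s + 1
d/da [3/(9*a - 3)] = -3/(3*a - 1)^2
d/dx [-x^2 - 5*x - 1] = -2*x - 5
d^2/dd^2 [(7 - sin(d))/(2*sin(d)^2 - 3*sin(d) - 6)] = (-4*sin(d)^5 + 106*sin(d)^4 - 190*sin(d)^3 + 249*sin(d)^2 + 162*sin(d) - 330)/(3*sin(d) + cos(2*d) + 5)^3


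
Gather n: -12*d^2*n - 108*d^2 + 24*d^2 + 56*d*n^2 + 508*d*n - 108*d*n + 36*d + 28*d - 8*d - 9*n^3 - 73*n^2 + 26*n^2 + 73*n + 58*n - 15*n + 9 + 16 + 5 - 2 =-84*d^2 + 56*d - 9*n^3 + n^2*(56*d - 47) + n*(-12*d^2 + 400*d + 116) + 28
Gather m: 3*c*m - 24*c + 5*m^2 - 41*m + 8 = -24*c + 5*m^2 + m*(3*c - 41) + 8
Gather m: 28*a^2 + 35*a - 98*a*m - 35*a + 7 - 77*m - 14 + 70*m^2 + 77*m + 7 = 28*a^2 - 98*a*m + 70*m^2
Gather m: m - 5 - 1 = m - 6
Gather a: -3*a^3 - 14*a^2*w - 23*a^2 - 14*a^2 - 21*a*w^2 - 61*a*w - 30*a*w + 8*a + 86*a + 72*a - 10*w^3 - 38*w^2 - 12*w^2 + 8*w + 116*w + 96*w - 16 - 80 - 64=-3*a^3 + a^2*(-14*w - 37) + a*(-21*w^2 - 91*w + 166) - 10*w^3 - 50*w^2 + 220*w - 160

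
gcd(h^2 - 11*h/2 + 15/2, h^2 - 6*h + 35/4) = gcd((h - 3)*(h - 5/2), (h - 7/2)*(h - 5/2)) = h - 5/2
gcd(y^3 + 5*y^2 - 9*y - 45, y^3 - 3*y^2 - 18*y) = y + 3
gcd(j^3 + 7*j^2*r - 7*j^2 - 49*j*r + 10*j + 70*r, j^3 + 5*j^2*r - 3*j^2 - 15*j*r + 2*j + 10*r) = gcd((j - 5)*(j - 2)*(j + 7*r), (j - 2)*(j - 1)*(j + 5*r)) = j - 2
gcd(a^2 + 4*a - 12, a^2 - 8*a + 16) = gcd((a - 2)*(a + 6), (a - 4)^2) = 1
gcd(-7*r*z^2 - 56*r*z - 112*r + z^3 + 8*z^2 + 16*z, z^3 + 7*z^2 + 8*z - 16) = z^2 + 8*z + 16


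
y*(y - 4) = y^2 - 4*y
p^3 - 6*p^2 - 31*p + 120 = (p - 8)*(p - 3)*(p + 5)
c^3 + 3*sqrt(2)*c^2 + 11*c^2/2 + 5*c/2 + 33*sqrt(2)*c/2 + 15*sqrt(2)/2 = (c + 1/2)*(c + 5)*(c + 3*sqrt(2))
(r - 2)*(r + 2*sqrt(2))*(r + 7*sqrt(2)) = r^3 - 2*r^2 + 9*sqrt(2)*r^2 - 18*sqrt(2)*r + 28*r - 56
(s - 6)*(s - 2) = s^2 - 8*s + 12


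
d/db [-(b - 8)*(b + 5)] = 3 - 2*b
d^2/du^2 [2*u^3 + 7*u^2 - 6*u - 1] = 12*u + 14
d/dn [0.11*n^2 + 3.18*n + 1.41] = 0.22*n + 3.18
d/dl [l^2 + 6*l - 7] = 2*l + 6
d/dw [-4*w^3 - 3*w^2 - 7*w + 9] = -12*w^2 - 6*w - 7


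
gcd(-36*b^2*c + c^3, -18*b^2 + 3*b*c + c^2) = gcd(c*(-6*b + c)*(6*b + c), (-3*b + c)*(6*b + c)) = 6*b + c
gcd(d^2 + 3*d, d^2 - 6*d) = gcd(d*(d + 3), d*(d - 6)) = d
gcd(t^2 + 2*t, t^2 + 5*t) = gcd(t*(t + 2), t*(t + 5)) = t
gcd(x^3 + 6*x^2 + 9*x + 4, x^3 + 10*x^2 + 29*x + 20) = x^2 + 5*x + 4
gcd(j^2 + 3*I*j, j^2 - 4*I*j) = j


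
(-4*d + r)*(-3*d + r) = 12*d^2 - 7*d*r + r^2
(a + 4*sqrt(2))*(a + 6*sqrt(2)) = a^2 + 10*sqrt(2)*a + 48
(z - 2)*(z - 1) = z^2 - 3*z + 2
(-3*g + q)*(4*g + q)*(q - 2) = -12*g^2*q + 24*g^2 + g*q^2 - 2*g*q + q^3 - 2*q^2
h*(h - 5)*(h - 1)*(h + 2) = h^4 - 4*h^3 - 7*h^2 + 10*h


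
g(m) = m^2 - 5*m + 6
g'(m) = 2*m - 5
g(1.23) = 1.36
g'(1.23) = -2.54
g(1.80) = 0.24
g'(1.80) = -1.40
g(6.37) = 14.73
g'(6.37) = 7.74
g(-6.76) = 85.50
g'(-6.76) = -18.52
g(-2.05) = 20.45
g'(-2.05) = -9.10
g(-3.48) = 35.51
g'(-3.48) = -11.96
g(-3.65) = 37.57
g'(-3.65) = -12.30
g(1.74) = 0.33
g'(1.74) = -1.52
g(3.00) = 0.00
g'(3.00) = 1.00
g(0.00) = 6.00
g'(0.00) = -5.00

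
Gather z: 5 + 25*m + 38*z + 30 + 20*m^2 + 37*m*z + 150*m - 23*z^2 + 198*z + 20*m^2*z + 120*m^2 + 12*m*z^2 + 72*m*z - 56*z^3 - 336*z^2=140*m^2 + 175*m - 56*z^3 + z^2*(12*m - 359) + z*(20*m^2 + 109*m + 236) + 35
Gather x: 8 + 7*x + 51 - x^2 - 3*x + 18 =-x^2 + 4*x + 77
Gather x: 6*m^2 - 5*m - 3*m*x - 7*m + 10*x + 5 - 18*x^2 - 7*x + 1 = 6*m^2 - 12*m - 18*x^2 + x*(3 - 3*m) + 6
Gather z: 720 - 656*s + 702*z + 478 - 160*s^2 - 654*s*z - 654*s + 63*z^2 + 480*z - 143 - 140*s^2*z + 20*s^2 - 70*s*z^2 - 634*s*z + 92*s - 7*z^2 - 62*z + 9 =-140*s^2 - 1218*s + z^2*(56 - 70*s) + z*(-140*s^2 - 1288*s + 1120) + 1064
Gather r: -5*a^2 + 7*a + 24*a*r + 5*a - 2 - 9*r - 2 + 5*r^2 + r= -5*a^2 + 12*a + 5*r^2 + r*(24*a - 8) - 4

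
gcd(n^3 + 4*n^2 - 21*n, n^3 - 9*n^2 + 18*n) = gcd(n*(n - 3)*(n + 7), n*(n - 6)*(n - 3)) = n^2 - 3*n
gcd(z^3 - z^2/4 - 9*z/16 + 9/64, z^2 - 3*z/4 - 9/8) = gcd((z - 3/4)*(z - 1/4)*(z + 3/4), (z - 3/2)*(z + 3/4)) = z + 3/4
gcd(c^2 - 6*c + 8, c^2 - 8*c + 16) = c - 4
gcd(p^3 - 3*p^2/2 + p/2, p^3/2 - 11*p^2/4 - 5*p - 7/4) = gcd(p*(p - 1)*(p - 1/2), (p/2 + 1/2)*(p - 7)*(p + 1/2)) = 1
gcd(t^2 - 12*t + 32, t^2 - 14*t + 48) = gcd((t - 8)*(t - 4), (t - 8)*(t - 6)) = t - 8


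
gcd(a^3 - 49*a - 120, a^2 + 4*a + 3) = a + 3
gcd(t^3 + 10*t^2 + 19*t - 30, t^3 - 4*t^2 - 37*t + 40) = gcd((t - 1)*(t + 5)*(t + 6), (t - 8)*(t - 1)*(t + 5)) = t^2 + 4*t - 5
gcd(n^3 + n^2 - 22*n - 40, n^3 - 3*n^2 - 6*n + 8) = n + 2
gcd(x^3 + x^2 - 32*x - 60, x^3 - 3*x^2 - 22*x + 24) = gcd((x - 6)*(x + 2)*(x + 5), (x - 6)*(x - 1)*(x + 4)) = x - 6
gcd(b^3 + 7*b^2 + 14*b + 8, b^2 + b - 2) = b + 2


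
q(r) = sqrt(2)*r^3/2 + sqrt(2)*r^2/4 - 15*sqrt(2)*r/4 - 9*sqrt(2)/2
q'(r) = 3*sqrt(2)*r^2/2 + sqrt(2)*r/2 - 15*sqrt(2)/4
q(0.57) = -9.14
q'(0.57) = -4.21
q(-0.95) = -1.61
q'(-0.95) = -4.06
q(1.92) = -10.24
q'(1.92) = 3.87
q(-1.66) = 0.18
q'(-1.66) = -0.63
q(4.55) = 43.43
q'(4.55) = 41.83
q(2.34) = -7.78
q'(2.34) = 7.97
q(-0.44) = -4.02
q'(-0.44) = -5.20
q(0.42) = -8.48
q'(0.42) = -4.63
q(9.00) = 490.02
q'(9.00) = 172.89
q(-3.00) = -6.36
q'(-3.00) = 11.67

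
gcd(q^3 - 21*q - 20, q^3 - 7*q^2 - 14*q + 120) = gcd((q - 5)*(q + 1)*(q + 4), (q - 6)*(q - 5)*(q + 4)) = q^2 - q - 20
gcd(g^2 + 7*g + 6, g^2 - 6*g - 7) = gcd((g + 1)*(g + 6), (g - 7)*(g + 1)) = g + 1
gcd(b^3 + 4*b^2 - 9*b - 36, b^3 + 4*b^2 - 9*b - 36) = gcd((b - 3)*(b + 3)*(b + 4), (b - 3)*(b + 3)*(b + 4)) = b^3 + 4*b^2 - 9*b - 36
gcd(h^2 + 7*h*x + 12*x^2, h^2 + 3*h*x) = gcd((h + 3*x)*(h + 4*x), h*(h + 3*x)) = h + 3*x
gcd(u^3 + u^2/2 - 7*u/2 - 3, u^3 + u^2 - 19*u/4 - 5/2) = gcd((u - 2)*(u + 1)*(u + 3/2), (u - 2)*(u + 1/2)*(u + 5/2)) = u - 2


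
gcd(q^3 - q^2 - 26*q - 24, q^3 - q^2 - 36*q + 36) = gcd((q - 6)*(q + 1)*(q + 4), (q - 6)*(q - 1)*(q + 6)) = q - 6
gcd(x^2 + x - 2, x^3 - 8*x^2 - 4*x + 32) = x + 2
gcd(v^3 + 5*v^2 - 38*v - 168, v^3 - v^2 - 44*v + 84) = v^2 + v - 42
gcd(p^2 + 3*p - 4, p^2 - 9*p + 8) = p - 1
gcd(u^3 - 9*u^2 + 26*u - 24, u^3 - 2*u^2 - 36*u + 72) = u - 2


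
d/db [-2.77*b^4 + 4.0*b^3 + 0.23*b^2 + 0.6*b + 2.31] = -11.08*b^3 + 12.0*b^2 + 0.46*b + 0.6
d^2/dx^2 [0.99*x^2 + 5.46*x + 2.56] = 1.98000000000000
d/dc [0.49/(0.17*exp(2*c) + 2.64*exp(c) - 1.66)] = (-0.1666*exp(c) - 1.2936)*exp(c)/(0.17*exp(2*c) + 2.64*exp(c) - 1.66)^2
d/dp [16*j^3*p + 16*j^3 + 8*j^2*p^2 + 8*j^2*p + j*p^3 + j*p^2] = j*(16*j^2 + 16*j*p + 8*j + 3*p^2 + 2*p)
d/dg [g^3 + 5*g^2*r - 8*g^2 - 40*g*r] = 3*g^2 + 10*g*r - 16*g - 40*r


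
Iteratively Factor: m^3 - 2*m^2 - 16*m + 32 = (m + 4)*(m^2 - 6*m + 8) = (m - 2)*(m + 4)*(m - 4)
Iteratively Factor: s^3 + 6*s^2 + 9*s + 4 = (s + 1)*(s^2 + 5*s + 4) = (s + 1)*(s + 4)*(s + 1)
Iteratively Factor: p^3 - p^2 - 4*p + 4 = (p - 2)*(p^2 + p - 2) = (p - 2)*(p + 2)*(p - 1)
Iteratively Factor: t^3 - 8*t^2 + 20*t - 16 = (t - 2)*(t^2 - 6*t + 8) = (t - 4)*(t - 2)*(t - 2)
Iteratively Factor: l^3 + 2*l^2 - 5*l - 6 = (l + 1)*(l^2 + l - 6) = (l - 2)*(l + 1)*(l + 3)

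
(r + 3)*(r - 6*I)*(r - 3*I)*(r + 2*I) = r^4 + 3*r^3 - 7*I*r^3 - 21*I*r^2 - 36*I*r - 108*I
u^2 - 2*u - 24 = (u - 6)*(u + 4)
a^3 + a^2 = a^2*(a + 1)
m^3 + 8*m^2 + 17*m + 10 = (m + 1)*(m + 2)*(m + 5)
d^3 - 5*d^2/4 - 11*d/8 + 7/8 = (d - 7/4)*(d - 1/2)*(d + 1)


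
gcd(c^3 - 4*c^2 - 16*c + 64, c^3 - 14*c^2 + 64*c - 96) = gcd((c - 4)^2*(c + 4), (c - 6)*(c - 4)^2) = c^2 - 8*c + 16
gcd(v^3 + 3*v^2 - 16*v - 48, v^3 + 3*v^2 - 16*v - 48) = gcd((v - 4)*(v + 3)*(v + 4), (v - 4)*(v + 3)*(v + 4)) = v^3 + 3*v^2 - 16*v - 48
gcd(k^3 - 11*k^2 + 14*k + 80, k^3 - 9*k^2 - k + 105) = k - 5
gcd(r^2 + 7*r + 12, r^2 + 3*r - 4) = r + 4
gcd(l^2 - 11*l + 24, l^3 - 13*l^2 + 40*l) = l - 8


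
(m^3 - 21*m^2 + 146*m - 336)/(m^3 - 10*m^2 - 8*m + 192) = (m - 7)/(m + 4)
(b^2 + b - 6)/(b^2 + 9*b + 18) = (b - 2)/(b + 6)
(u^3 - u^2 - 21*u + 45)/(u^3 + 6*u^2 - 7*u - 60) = (u - 3)/(u + 4)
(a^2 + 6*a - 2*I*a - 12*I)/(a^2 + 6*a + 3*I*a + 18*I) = (a - 2*I)/(a + 3*I)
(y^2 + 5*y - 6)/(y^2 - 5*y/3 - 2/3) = 3*(-y^2 - 5*y + 6)/(-3*y^2 + 5*y + 2)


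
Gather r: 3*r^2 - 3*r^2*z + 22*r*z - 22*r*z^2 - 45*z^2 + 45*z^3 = r^2*(3 - 3*z) + r*(-22*z^2 + 22*z) + 45*z^3 - 45*z^2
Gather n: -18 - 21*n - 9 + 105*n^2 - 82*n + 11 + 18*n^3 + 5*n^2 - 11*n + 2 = 18*n^3 + 110*n^2 - 114*n - 14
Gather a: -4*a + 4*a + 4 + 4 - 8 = 0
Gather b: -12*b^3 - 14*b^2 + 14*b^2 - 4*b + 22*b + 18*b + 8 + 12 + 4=-12*b^3 + 36*b + 24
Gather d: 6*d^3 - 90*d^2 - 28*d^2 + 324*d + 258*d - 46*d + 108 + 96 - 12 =6*d^3 - 118*d^2 + 536*d + 192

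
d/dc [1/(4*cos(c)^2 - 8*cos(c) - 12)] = (cos(c) - 1)*sin(c)/(2*(sin(c)^2 + 2*cos(c) + 2)^2)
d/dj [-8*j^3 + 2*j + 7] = 2 - 24*j^2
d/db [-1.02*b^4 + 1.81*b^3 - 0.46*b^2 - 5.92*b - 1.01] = -4.08*b^3 + 5.43*b^2 - 0.92*b - 5.92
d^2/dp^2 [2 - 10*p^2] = -20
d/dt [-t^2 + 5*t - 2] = 5 - 2*t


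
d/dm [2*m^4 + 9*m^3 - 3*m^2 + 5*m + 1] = 8*m^3 + 27*m^2 - 6*m + 5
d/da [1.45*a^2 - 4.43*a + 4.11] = 2.9*a - 4.43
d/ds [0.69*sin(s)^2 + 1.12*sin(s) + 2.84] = (1.38*sin(s) + 1.12)*cos(s)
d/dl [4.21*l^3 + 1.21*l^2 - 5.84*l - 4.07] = 12.63*l^2 + 2.42*l - 5.84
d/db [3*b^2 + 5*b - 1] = 6*b + 5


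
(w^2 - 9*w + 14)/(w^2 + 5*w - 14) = (w - 7)/(w + 7)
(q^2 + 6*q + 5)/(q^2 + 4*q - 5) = (q + 1)/(q - 1)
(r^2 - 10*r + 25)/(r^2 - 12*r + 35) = (r - 5)/(r - 7)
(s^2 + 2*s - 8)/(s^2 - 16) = (s - 2)/(s - 4)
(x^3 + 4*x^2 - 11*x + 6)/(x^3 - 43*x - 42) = (x^2 - 2*x + 1)/(x^2 - 6*x - 7)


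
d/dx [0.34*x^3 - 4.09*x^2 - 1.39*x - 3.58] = 1.02*x^2 - 8.18*x - 1.39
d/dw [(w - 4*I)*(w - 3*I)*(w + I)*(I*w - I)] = 4*I*w^3 + w^2*(18 - 3*I) + w*(-12 - 10*I) + 12 + 5*I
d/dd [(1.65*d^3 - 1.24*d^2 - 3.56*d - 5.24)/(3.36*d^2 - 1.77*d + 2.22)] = (5.544*d^4 - 5.841*d^3 + 25.1454*d^2 + 29.7072*d - 17.178)/(11.2896*d^4 - 11.8944*d^3 + 18.0513*d^2 - 7.8588*d + 4.9284)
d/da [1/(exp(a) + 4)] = -exp(a)/(exp(a) + 4)^2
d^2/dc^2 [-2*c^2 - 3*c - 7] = -4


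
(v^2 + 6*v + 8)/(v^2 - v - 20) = (v + 2)/(v - 5)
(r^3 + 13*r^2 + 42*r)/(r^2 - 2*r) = (r^2 + 13*r + 42)/(r - 2)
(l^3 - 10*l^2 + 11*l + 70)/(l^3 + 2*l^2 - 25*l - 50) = (l - 7)/(l + 5)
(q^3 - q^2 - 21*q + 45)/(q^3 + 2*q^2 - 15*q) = (q - 3)/q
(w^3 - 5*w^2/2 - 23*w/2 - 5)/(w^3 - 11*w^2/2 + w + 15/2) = (2*w^2 + 5*w + 2)/(2*w^2 - w - 3)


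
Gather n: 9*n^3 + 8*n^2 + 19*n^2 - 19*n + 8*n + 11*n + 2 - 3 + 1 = 9*n^3 + 27*n^2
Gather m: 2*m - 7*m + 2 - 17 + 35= 20 - 5*m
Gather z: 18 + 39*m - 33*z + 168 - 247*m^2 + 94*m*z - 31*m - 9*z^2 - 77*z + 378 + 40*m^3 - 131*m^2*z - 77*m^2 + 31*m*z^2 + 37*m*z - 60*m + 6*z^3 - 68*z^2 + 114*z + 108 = 40*m^3 - 324*m^2 - 52*m + 6*z^3 + z^2*(31*m - 77) + z*(-131*m^2 + 131*m + 4) + 672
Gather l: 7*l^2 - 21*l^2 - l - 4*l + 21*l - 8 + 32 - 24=-14*l^2 + 16*l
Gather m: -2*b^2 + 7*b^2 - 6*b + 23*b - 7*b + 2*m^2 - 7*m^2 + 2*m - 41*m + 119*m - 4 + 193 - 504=5*b^2 + 10*b - 5*m^2 + 80*m - 315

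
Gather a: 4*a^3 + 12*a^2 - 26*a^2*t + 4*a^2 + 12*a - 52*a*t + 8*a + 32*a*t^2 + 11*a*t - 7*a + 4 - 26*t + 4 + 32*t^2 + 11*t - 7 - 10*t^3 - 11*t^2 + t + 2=4*a^3 + a^2*(16 - 26*t) + a*(32*t^2 - 41*t + 13) - 10*t^3 + 21*t^2 - 14*t + 3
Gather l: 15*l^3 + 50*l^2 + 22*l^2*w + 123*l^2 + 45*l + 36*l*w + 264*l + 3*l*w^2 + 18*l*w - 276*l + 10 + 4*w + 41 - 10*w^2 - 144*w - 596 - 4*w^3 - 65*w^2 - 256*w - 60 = 15*l^3 + l^2*(22*w + 173) + l*(3*w^2 + 54*w + 33) - 4*w^3 - 75*w^2 - 396*w - 605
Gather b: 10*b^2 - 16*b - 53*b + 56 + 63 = 10*b^2 - 69*b + 119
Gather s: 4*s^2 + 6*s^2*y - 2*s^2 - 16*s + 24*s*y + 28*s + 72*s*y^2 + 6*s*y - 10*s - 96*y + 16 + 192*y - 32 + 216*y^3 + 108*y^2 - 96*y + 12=s^2*(6*y + 2) + s*(72*y^2 + 30*y + 2) + 216*y^3 + 108*y^2 - 4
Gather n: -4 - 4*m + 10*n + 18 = -4*m + 10*n + 14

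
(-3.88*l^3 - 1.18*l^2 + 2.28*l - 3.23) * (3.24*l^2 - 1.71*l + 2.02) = -12.5712*l^5 + 2.8116*l^4 + 1.5674*l^3 - 16.7476*l^2 + 10.1289*l - 6.5246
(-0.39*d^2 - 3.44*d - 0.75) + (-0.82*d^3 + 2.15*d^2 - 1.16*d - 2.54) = -0.82*d^3 + 1.76*d^2 - 4.6*d - 3.29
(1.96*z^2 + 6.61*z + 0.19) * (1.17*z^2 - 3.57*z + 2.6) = 2.2932*z^4 + 0.7365*z^3 - 18.2794*z^2 + 16.5077*z + 0.494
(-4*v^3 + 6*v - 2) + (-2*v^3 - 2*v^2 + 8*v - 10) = -6*v^3 - 2*v^2 + 14*v - 12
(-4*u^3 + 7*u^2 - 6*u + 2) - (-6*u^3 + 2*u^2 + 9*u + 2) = 2*u^3 + 5*u^2 - 15*u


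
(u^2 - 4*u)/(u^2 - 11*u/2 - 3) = 2*u*(4 - u)/(-2*u^2 + 11*u + 6)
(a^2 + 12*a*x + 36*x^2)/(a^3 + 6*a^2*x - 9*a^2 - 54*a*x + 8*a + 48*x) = (a + 6*x)/(a^2 - 9*a + 8)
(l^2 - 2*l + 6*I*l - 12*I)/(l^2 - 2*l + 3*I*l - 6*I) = (l + 6*I)/(l + 3*I)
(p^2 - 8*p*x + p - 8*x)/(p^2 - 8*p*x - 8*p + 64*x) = (p + 1)/(p - 8)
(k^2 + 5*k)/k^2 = (k + 5)/k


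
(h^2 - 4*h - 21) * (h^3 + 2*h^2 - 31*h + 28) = h^5 - 2*h^4 - 60*h^3 + 110*h^2 + 539*h - 588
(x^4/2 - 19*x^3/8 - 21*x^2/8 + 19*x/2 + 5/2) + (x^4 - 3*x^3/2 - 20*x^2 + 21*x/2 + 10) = 3*x^4/2 - 31*x^3/8 - 181*x^2/8 + 20*x + 25/2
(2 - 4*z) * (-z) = 4*z^2 - 2*z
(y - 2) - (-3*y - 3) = 4*y + 1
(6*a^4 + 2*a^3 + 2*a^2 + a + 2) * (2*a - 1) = 12*a^5 - 2*a^4 + 2*a^3 + 3*a - 2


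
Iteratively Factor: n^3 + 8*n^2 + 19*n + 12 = (n + 4)*(n^2 + 4*n + 3) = (n + 3)*(n + 4)*(n + 1)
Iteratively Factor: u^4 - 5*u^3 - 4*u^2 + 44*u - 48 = (u - 2)*(u^3 - 3*u^2 - 10*u + 24) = (u - 4)*(u - 2)*(u^2 + u - 6) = (u - 4)*(u - 2)^2*(u + 3)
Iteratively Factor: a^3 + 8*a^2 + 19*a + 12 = (a + 3)*(a^2 + 5*a + 4) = (a + 1)*(a + 3)*(a + 4)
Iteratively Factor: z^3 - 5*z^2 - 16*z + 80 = (z + 4)*(z^2 - 9*z + 20) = (z - 4)*(z + 4)*(z - 5)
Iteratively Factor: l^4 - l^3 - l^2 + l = (l + 1)*(l^3 - 2*l^2 + l) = (l - 1)*(l + 1)*(l^2 - l) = l*(l - 1)*(l + 1)*(l - 1)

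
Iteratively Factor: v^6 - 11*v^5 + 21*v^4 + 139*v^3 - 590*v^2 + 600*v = (v - 5)*(v^5 - 6*v^4 - 9*v^3 + 94*v^2 - 120*v) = (v - 5)*(v + 4)*(v^4 - 10*v^3 + 31*v^2 - 30*v) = v*(v - 5)*(v + 4)*(v^3 - 10*v^2 + 31*v - 30) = v*(v - 5)*(v - 3)*(v + 4)*(v^2 - 7*v + 10) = v*(v - 5)*(v - 3)*(v - 2)*(v + 4)*(v - 5)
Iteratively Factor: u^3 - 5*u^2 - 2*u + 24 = (u - 3)*(u^2 - 2*u - 8) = (u - 3)*(u + 2)*(u - 4)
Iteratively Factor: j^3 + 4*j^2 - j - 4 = (j - 1)*(j^2 + 5*j + 4) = (j - 1)*(j + 1)*(j + 4)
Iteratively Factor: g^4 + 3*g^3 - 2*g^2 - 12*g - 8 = (g + 1)*(g^3 + 2*g^2 - 4*g - 8) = (g + 1)*(g + 2)*(g^2 - 4) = (g + 1)*(g + 2)^2*(g - 2)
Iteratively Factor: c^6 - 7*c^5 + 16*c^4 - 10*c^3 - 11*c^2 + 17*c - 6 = (c + 1)*(c^5 - 8*c^4 + 24*c^3 - 34*c^2 + 23*c - 6) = (c - 1)*(c + 1)*(c^4 - 7*c^3 + 17*c^2 - 17*c + 6) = (c - 3)*(c - 1)*(c + 1)*(c^3 - 4*c^2 + 5*c - 2) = (c - 3)*(c - 1)^2*(c + 1)*(c^2 - 3*c + 2) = (c - 3)*(c - 2)*(c - 1)^2*(c + 1)*(c - 1)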